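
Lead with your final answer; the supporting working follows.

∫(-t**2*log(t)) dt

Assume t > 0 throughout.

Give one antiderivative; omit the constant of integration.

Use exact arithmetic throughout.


The answer is -t**3*log(t)/3 + t**3/9.
Step 1. Integrate ∫(-t**2*log(t)) dt by parts with u = log(t), dv = (-t**2) dt, so v = -t**3/3 [assuming t > 0]: now -t**3*log(t)/3 + ∫(t**2/3) dt.
Step 2. Evaluate the standard form: now -t**3*log(t)/3 + t**3/9.
Answer: -t**3*log(t)/3 + t**3/9.


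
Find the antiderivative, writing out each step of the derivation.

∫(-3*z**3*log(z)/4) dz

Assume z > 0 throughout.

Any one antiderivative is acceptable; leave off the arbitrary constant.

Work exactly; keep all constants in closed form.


Step 1. Integrate ∫(-3*z**3*log(z)/4) dz by parts with u = log(z), dv = (-3*z**3/4) dz, so v = -3*z**4/16 [assuming z > 0]: now -3*z**4*log(z)/16 + ∫(3*z**3/16) dz.
Step 2. Evaluate the standard form: now -3*z**4*log(z)/16 + 3*z**4/64.
Answer: -3*z**4*log(z)/16 + 3*z**4/64.


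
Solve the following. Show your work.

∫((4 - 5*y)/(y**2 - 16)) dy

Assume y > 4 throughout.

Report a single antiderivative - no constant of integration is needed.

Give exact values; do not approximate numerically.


Step 1. Decompose ∫((4 - 5*y)/(y**2 - 16)) dy by partial fractions, (4 - 5*y)/(y**2 - 16) = -3/(y + 4) - 2/(y - 4): now ∫(-2/(y - 4)) dy + ∫(-3/(y + 4)) dy.
Step 2. Evaluate the standard form [assuming y > 4]: now -2*log(y - 4) + ∫(-3/(y + 4)) dy.
Step 3. Evaluate the standard form [assuming y > -4]: now -2*log(y - 4) - 3*log(y + 4).
Answer: -2*log(y - 4) - 3*log(y + 4).


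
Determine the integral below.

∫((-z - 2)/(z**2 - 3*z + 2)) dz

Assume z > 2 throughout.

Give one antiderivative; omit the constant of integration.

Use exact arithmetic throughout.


Answer: -4*log(z - 2) + 3*log(z - 1).


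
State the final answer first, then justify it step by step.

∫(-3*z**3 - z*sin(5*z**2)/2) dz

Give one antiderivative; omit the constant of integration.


The answer is -3*z**4/4 + cos(5*z**2)/20.
Step 1. Rewrite: now ∫(-3*z**3) dz + ∫(-z*sin(5*z**2)/2) dz.
Step 2. Evaluate the standard form: now -3*z**4/4 + ∫(-z*sin(5*z**2)/2) dz.
Step 3. Substitute u = z**2, turning ∫(-z*sin(5*z**2)/2) dz into ∫(-sin(5*u)/4) du: now -3*z**4/4 + ∫(-sin(5*u)/4) du.
Step 4. Evaluate the standard form: now -3*z**4/4 + cos(5*u)/20.
Step 5. Substitute back u = z**2: now -3*z**4/4 + cos(5*z**2)/20.
Answer: -3*z**4/4 + cos(5*z**2)/20.


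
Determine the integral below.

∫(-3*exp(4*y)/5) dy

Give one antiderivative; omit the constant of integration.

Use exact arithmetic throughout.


Answer: -3*exp(4*y)/20.


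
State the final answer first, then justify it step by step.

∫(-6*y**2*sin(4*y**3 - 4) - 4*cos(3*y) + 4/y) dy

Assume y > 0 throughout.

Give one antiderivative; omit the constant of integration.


The answer is 4*log(y) - 4*sin(3*y)/3 + cos(4*y**3 - 4)/2.
Step 1. Rewrite: now ∫(4/y) dy + ∫(-6*y**2*sin(4*y**3 - 4)) dy + ∫(-4*cos(3*y)) dy.
Step 2. Substitute u = y**3 - 1, turning ∫(-6*y**2*sin(4*y**3 - 4)) dy into ∫(-2*sin(4*u)) du: now ∫(4/y) dy + ∫(-2*sin(4*u)) du + ∫(-4*cos(3*y)) dy.
Step 3. Evaluate the standard form: now cos(4*u)/2 + ∫(4/y) dy + ∫(-4*cos(3*y)) dy.
Step 4. Substitute back u = y**3 - 1: now cos(4*y**3 - 4)/2 + ∫(4/y) dy + ∫(-4*cos(3*y)) dy.
Step 5. Evaluate the standard form [assuming y > 0]: now 4*log(y) + cos(4*y**3 - 4)/2 + ∫(-4*cos(3*y)) dy.
Step 6. Evaluate the standard form: now 4*log(y) - 4*sin(3*y)/3 + cos(4*y**3 - 4)/2.
Answer: 4*log(y) - 4*sin(3*y)/3 + cos(4*y**3 - 4)/2.


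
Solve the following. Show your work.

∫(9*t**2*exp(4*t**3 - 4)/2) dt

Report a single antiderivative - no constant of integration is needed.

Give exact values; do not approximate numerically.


Step 1. Substitute u = t**3 - 1, turning ∫(9*t**2*exp(4*t**3 - 4)/2) dt into ∫(3*exp(4*u)/2) du: now ∫(3*exp(4*u)/2) du.
Step 2. Evaluate the standard form: now 3*exp(4*u)/8.
Step 3. Substitute back u = t**3 - 1: now 3*exp(4*t**3 - 4)/8.
Answer: 3*exp(4*t**3 - 4)/8.


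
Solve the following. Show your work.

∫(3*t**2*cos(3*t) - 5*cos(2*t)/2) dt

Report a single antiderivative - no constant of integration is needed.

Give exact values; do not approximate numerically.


Step 1. Rewrite: now ∫(3*t**2*cos(3*t)) dt + ∫(-5*cos(2*t)/2) dt.
Step 2. Evaluate the standard form: now -5*sin(2*t)/4 + ∫(3*t**2*cos(3*t)) dt.
Step 3. Integrate ∫(3*t**2*cos(3*t)) dt by parts with u = t**2, dv = (3*cos(3*t)) dt, so v = sin(3*t): now t**2*sin(3*t) - 5*sin(2*t)/4 + ∫(-2*t*sin(3*t)) dt.
Step 4. Integrate ∫(-2*t*sin(3*t)) dt by parts with u = t, dv = (-2*sin(3*t)) dt, so v = 2*cos(3*t)/3: now t**2*sin(3*t) + 2*t*cos(3*t)/3 - 5*sin(2*t)/4 + ∫(-2*cos(3*t)/3) dt.
Step 5. Evaluate the standard form: now t**2*sin(3*t) + 2*t*cos(3*t)/3 - 5*sin(2*t)/4 - 2*sin(3*t)/9.
Answer: t**2*sin(3*t) + 2*t*cos(3*t)/3 - 5*sin(2*t)/4 - 2*sin(3*t)/9.


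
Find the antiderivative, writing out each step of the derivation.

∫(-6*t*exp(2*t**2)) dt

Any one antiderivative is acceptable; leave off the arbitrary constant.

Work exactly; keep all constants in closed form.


Step 1. Substitute u = t**2, turning ∫(-6*t*exp(2*t**2)) dt into ∫(-3*exp(2*u)) du: now ∫(-3*exp(2*u)) du.
Step 2. Evaluate the standard form: now -3*exp(2*u)/2.
Step 3. Substitute back u = t**2: now -3*exp(2*t**2)/2.
Answer: -3*exp(2*t**2)/2.


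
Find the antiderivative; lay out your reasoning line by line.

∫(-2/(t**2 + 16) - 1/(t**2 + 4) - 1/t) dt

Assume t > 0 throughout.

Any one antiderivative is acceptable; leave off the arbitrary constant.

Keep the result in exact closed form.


Step 1. Rewrite: now ∫(-1/t) dt + ∫(-1/(t**2 + 4)) dt + ∫(-2/(t**2 + 16)) dt.
Step 2. Evaluate the standard form: now -atan(t/4)/2 + ∫(-1/t) dt + ∫(-1/(t**2 + 4)) dt.
Step 3. Evaluate the standard form [assuming t > 0]: now -log(t) - atan(t/4)/2 + ∫(-1/(t**2 + 4)) dt.
Step 4. Evaluate the standard form: now -log(t) - atan(t/4)/2 - atan(t/2)/2.
Answer: -log(t) - atan(t/4)/2 - atan(t/2)/2.


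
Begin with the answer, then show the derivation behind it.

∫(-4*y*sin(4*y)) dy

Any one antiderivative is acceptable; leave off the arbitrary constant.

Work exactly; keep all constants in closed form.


The answer is y*cos(4*y) - sin(4*y)/4.
Step 1. Integrate ∫(-4*y*sin(4*y)) dy by parts with u = y, dv = (-4*sin(4*y)) dy, so v = cos(4*y): now y*cos(4*y) + ∫(-cos(4*y)) dy.
Step 2. Evaluate the standard form: now y*cos(4*y) - sin(4*y)/4.
Answer: y*cos(4*y) - sin(4*y)/4.


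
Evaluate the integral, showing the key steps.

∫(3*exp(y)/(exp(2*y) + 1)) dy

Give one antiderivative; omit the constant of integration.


Step 1. Substitute u = exp(y), turning ∫(3*exp(y)/(exp(2*y) + 1)) dy into ∫(3/(u**2 + 1)) du: now ∫(3/(u**2 + 1)) du.
Step 2. Evaluate the standard form: now 3*atan(u).
Step 3. Substitute back u = exp(y): now 3*atan(exp(y)).
Answer: 3*atan(exp(y)).


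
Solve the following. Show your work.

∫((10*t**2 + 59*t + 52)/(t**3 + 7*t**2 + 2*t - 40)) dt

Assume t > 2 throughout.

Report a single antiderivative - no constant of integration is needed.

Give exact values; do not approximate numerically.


Step 1. Decompose ∫((10*t**2 + 59*t + 52)/(t**3 + 7*t**2 + 2*t - 40)) dt by partial fractions, (10*t**2 + 59*t + 52)/(t**3 + 7*t**2 + 2*t - 40) = 1/(t + 5) + 4/(t + 4) + 5/(t - 2): now ∫(5/(t - 2)) dt + ∫(4/(t + 4)) dt + ∫(1/(t + 5)) dt.
Step 2. Evaluate the standard form [assuming t > 2]: now 5*log(t - 2) + ∫(4/(t + 4)) dt + ∫(1/(t + 5)) dt.
Step 3. Evaluate the standard form [assuming t > -5]: now 5*log(t - 2) + log(t + 5) + ∫(4/(t + 4)) dt.
Step 4. Evaluate the standard form [assuming t > -4]: now 5*log(t - 2) + 4*log(t + 4) + log(t + 5).
Answer: 5*log(t - 2) + 4*log(t + 4) + log(t + 5).


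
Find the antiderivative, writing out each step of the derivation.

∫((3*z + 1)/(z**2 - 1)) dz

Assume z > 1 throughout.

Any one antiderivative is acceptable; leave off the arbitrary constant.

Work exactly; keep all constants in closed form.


Step 1. Decompose ∫((3*z + 1)/(z**2 - 1)) dz by partial fractions, (3*z + 1)/(z**2 - 1) = 1/(z + 1) + 2/(z - 1): now ∫(2/(z - 1)) dz + ∫(1/(z + 1)) dz.
Step 2. Evaluate the standard form [assuming z > 1]: now 2*log(z - 1) + ∫(1/(z + 1)) dz.
Step 3. Evaluate the standard form [assuming z > -1]: now 2*log(z - 1) + log(z + 1).
Answer: 2*log(z - 1) + log(z + 1).


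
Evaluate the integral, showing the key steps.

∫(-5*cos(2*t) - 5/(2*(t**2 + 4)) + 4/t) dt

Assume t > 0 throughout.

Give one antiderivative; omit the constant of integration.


Step 1. Rewrite: now ∫(4/t) dt + ∫(-5/(2*(t**2 + 4))) dt + ∫(-5*cos(2*t)) dt.
Step 2. Evaluate the standard form: now -5*sin(2*t)/2 + ∫(4/t) dt + ∫(-5/(2*(t**2 + 4))) dt.
Step 3. Evaluate the standard form [assuming t > 0]: now 4*log(t) - 5*sin(2*t)/2 + ∫(-5/(2*(t**2 + 4))) dt.
Step 4. Evaluate the standard form: now 4*log(t) - 5*sin(2*t)/2 - 5*atan(t/2)/4.
Answer: 4*log(t) - 5*sin(2*t)/2 - 5*atan(t/2)/4.


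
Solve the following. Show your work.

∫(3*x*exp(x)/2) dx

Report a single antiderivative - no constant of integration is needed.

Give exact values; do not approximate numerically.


Step 1. Integrate ∫(3*x*exp(x)/2) dx by parts with u = x, dv = (3*exp(x)/2) dx, so v = 3*exp(x)/2: now 3*x*exp(x)/2 + ∫(-3*exp(x)/2) dx.
Step 2. Evaluate the standard form: now 3*x*exp(x)/2 - 3*exp(x)/2.
Answer: 3*x*exp(x)/2 - 3*exp(x)/2.


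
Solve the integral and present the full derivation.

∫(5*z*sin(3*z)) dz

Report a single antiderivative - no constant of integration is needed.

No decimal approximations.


Step 1. Integrate ∫(5*z*sin(3*z)) dz by parts with u = z, dv = (5*sin(3*z)) dz, so v = -5*cos(3*z)/3: now -5*z*cos(3*z)/3 + ∫(5*cos(3*z)/3) dz.
Step 2. Evaluate the standard form: now -5*z*cos(3*z)/3 + 5*sin(3*z)/9.
Answer: -5*z*cos(3*z)/3 + 5*sin(3*z)/9.


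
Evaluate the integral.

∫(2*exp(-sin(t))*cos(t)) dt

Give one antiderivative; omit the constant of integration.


Answer: -2*exp(-sin(t)).


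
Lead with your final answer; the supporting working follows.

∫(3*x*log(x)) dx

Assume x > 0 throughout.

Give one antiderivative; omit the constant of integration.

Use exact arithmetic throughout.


The answer is 3*x**2*log(x)/2 - 3*x**2/4.
Step 1. Integrate ∫(3*x*log(x)) dx by parts with u = log(x), dv = (3*x) dx, so v = 3*x**2/2 [assuming x > 0]: now 3*x**2*log(x)/2 + ∫(-3*x/2) dx.
Step 2. Evaluate the standard form: now 3*x**2*log(x)/2 - 3*x**2/4.
Answer: 3*x**2*log(x)/2 - 3*x**2/4.


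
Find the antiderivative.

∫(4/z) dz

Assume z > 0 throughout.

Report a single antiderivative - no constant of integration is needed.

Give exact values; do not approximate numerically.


Answer: 4*log(z).


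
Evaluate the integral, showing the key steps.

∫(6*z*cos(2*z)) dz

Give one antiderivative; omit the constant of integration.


Step 1. Integrate ∫(6*z*cos(2*z)) dz by parts with u = z, dv = (6*cos(2*z)) dz, so v = 3*sin(2*z): now 3*z*sin(2*z) + ∫(-3*sin(2*z)) dz.
Step 2. Evaluate the standard form: now 3*z*sin(2*z) + 3*cos(2*z)/2.
Answer: 3*z*sin(2*z) + 3*cos(2*z)/2.


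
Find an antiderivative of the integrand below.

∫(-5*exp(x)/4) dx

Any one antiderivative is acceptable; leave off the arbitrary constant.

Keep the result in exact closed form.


Answer: -5*exp(x)/4.


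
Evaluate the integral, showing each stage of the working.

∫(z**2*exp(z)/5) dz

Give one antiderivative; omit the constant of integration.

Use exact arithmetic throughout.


Step 1. Integrate ∫(z**2*exp(z)/5) dz by parts with u = z**2, dv = (exp(z)/5) dz, so v = exp(z)/5: now z**2*exp(z)/5 + ∫(-2*z*exp(z)/5) dz.
Step 2. Integrate ∫(-2*z*exp(z)/5) dz by parts with u = z, dv = (-2*exp(z)/5) dz, so v = -2*exp(z)/5: now z**2*exp(z)/5 - 2*z*exp(z)/5 + ∫(2*exp(z)/5) dz.
Step 3. Evaluate the standard form: now z**2*exp(z)/5 - 2*z*exp(z)/5 + 2*exp(z)/5.
Answer: z**2*exp(z)/5 - 2*z*exp(z)/5 + 2*exp(z)/5.


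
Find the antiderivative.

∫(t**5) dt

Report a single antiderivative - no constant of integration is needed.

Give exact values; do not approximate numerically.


Answer: t**6/6.


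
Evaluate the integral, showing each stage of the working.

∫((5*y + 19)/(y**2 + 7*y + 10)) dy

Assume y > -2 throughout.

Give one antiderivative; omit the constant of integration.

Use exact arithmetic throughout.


Step 1. Decompose ∫((5*y + 19)/(y**2 + 7*y + 10)) dy by partial fractions, (5*y + 19)/(y**2 + 7*y + 10) = 2/(y + 5) + 3/(y + 2): now ∫(3/(y + 2)) dy + ∫(2/(y + 5)) dy.
Step 2. Evaluate the standard form [assuming y > -2]: now 3*log(y + 2) + ∫(2/(y + 5)) dy.
Step 3. Evaluate the standard form [assuming y > -5]: now 3*log(y + 2) + 2*log(y + 5).
Answer: 3*log(y + 2) + 2*log(y + 5).


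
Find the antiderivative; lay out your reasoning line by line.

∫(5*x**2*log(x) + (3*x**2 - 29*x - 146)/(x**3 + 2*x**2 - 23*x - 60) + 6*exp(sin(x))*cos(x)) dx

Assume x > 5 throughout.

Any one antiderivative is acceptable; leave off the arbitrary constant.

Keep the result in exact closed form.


Step 1. Rewrite: now ∫(5*x**2*log(x)) dx + ∫((3*x**2 - 29*x - 146)/(x**3 + 2*x**2 - 23*x - 60)) dx + ∫(6*exp(sin(x))*cos(x)) dx.
Step 2. Substitute u = sin(x), turning ∫(6*exp(sin(x))*cos(x)) dx into ∫(6*exp(u)) du: now ∫(5*x**2*log(x)) dx + ∫((3*x**2 - 29*x - 146)/(x**3 + 2*x**2 - 23*x - 60)) dx + ∫(6*exp(u)) du.
Step 3. Evaluate the standard form: now 6*exp(u) + ∫(5*x**2*log(x)) dx + ∫((3*x**2 - 29*x - 146)/(x**3 + 2*x**2 - 23*x - 60)) dx.
Step 4. Substitute back u = sin(x): now 6*exp(sin(x)) + ∫(5*x**2*log(x)) dx + ∫((3*x**2 - 29*x - 146)/(x**3 + 2*x**2 - 23*x - 60)) dx.
Step 5. Decompose ∫((3*x**2 - 29*x - 146)/(x**3 + 2*x**2 - 23*x - 60)) dx by partial fractions, (3*x**2 - 29*x - 146)/(x**3 + 2*x**2 - 23*x - 60) = 2/(x + 4) + 4/(x + 3) - 3/(x - 5): now 6*exp(sin(x)) + ∫(5*x**2*log(x)) dx + ∫(-3/(x - 5)) dx + ∫(4/(x + 3)) dx + ∫(2/(x + 4)) dx.
Step 6. Evaluate the standard form [assuming x > 5]: now 6*exp(sin(x)) - 3*log(x - 5) + ∫(5*x**2*log(x)) dx + ∫(4/(x + 3)) dx + ∫(2/(x + 4)) dx.
Step 7. Evaluate the standard form [assuming x > -4]: now 6*exp(sin(x)) - 3*log(x - 5) + 2*log(x + 4) + ∫(5*x**2*log(x)) dx + ∫(4/(x + 3)) dx.
Step 8. Evaluate the standard form [assuming x > -3]: now 6*exp(sin(x)) - 3*log(x - 5) + 4*log(x + 3) + 2*log(x + 4) + ∫(5*x**2*log(x)) dx.
Step 9. Integrate ∫(5*x**2*log(x)) dx by parts with u = log(x), dv = (5*x**2) dx, so v = 5*x**3/3 [assuming x > 0]: now 5*x**3*log(x)/3 + 6*exp(sin(x)) - 3*log(x - 5) + 4*log(x + 3) + 2*log(x + 4) + ∫(-5*x**2/3) dx.
Step 10. Evaluate the standard form: now 5*x**3*log(x)/3 - 5*x**3/9 + 6*exp(sin(x)) - 3*log(x - 5) + 4*log(x + 3) + 2*log(x + 4).
Answer: 5*x**3*log(x)/3 - 5*x**3/9 + 6*exp(sin(x)) - 3*log(x - 5) + 4*log(x + 3) + 2*log(x + 4).


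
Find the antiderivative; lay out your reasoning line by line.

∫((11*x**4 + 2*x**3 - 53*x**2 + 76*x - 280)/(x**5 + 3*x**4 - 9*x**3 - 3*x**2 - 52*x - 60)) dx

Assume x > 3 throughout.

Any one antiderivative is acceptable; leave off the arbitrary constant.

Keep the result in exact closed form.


Step 1. Decompose ∫((11*x**4 + 2*x**3 - 53*x**2 + 76*x - 280)/(x**5 + 3*x**4 - 9*x**3 - 3*x**2 - 52*x - 60)) dx by partial fractions, (11*x**4 + 2*x**3 - 53*x**2 + 76*x - 280)/(x**5 + 3*x**4 - 9*x**3 - 3*x**2 - 52*x - 60) = -4/(x**2 + 4) + 5/(x + 5) + 5/(x + 1) + 1/(x - 3): now ∫(1/(x - 3)) dx + ∫(5/(x + 1)) dx + ∫(5/(x + 5)) dx + ∫(-4/(x**2 + 4)) dx.
Step 2. Evaluate the standard form [assuming x > -1]: now 5*log(x + 1) + ∫(1/(x - 3)) dx + ∫(5/(x + 5)) dx + ∫(-4/(x**2 + 4)) dx.
Step 3. Evaluate the standard form [assuming x > 3]: now log(x - 3) + 5*log(x + 1) + ∫(5/(x + 5)) dx + ∫(-4/(x**2 + 4)) dx.
Step 4. Evaluate the standard form [assuming x > -5]: now log(x - 3) + 5*log(x + 1) + 5*log(x + 5) + ∫(-4/(x**2 + 4)) dx.
Step 5. Evaluate the standard form: now log(x - 3) + 5*log(x + 1) + 5*log(x + 5) - 2*atan(x/2).
Answer: log(x - 3) + 5*log(x + 1) + 5*log(x + 5) - 2*atan(x/2).


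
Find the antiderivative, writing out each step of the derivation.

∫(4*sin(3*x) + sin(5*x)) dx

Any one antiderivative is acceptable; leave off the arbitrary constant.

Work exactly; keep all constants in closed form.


Step 1. Rewrite: now ∫(4*sin(3*x)) dx + ∫(sin(5*x)) dx.
Step 2. Evaluate the standard form: now -4*cos(3*x)/3 + ∫(sin(5*x)) dx.
Step 3. Evaluate the standard form: now -4*cos(3*x)/3 - cos(5*x)/5.
Answer: -4*cos(3*x)/3 - cos(5*x)/5.


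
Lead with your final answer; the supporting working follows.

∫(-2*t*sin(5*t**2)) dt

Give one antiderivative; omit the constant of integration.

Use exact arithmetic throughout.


The answer is cos(5*t**2)/5.
Step 1. Substitute u = t**2, turning ∫(-2*t*sin(5*t**2)) dt into ∫(-sin(5*u)) du: now ∫(-sin(5*u)) du.
Step 2. Evaluate the standard form: now cos(5*u)/5.
Step 3. Substitute back u = t**2: now cos(5*t**2)/5.
Answer: cos(5*t**2)/5.


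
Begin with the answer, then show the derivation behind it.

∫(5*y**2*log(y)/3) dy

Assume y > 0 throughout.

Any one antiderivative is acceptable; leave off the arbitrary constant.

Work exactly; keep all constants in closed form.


The answer is 5*y**3*log(y)/9 - 5*y**3/27.
Step 1. Integrate ∫(5*y**2*log(y)/3) dy by parts with u = log(y), dv = (5*y**2/3) dy, so v = 5*y**3/9 [assuming y > 0]: now 5*y**3*log(y)/9 + ∫(-5*y**2/9) dy.
Step 2. Evaluate the standard form: now 5*y**3*log(y)/9 - 5*y**3/27.
Answer: 5*y**3*log(y)/9 - 5*y**3/27.


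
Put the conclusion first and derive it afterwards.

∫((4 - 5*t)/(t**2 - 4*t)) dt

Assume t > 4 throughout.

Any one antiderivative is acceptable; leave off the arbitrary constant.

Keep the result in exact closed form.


The answer is -log(t) - 4*log(t - 4).
Step 1. Decompose ∫((4 - 5*t)/(t**2 - 4*t)) dt by partial fractions, (4 - 5*t)/(t**2 - 4*t) = -4/(t - 4) - 1/t: now ∫(-1/t) dt + ∫(-4/(t - 4)) dt.
Step 2. Evaluate the standard form [assuming t > 4]: now -4*log(t - 4) + ∫(-1/t) dt.
Step 3. Evaluate the standard form [assuming t > 0]: now -log(t) - 4*log(t - 4).
Answer: -log(t) - 4*log(t - 4).


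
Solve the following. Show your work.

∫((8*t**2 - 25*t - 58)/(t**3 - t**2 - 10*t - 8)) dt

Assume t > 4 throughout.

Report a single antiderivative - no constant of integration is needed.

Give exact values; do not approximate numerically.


Step 1. Decompose ∫((8*t**2 - 25*t - 58)/(t**3 - t**2 - 10*t - 8)) dt by partial fractions, (8*t**2 - 25*t - 58)/(t**3 - t**2 - 10*t - 8) = 4/(t + 2) + 5/(t + 1) - 1/(t - 4): now ∫(-1/(t - 4)) dt + ∫(5/(t + 1)) dt + ∫(4/(t + 2)) dt.
Step 2. Evaluate the standard form [assuming t > -1]: now 5*log(t + 1) + ∫(-1/(t - 4)) dt + ∫(4/(t + 2)) dt.
Step 3. Evaluate the standard form [assuming t > 4]: now -log(t - 4) + 5*log(t + 1) + ∫(4/(t + 2)) dt.
Step 4. Evaluate the standard form [assuming t > -2]: now -log(t - 4) + 5*log(t + 1) + 4*log(t + 2).
Answer: -log(t - 4) + 5*log(t + 1) + 4*log(t + 2).


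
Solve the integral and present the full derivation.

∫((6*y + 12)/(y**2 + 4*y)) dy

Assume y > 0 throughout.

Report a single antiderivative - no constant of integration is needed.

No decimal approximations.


Step 1. Decompose ∫((6*y + 12)/(y**2 + 4*y)) dy by partial fractions, (6*y + 12)/(y**2 + 4*y) = 3/(y + 4) + 3/y: now ∫(3/y) dy + ∫(3/(y + 4)) dy.
Step 2. Evaluate the standard form [assuming y > 0]: now 3*log(y) + ∫(3/(y + 4)) dy.
Step 3. Evaluate the standard form [assuming y > -4]: now 3*log(y) + 3*log(y + 4).
Answer: 3*log(y) + 3*log(y + 4).


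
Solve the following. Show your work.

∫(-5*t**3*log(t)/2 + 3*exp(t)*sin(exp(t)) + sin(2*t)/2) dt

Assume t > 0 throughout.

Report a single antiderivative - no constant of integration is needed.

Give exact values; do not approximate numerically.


Step 1. Rewrite: now ∫(-5*t**3*log(t)/2) dt + ∫(3*exp(t)*sin(exp(t))) dt + ∫(sin(2*t)/2) dt.
Step 2. Evaluate the standard form: now -cos(2*t)/4 + ∫(-5*t**3*log(t)/2) dt + ∫(3*exp(t)*sin(exp(t))) dt.
Step 3. Substitute u = exp(t), turning ∫(3*exp(t)*sin(exp(t))) dt into ∫(3*sin(u)) du: now -cos(2*t)/4 + ∫(-5*t**3*log(t)/2) dt + ∫(3*sin(u)) du.
Step 4. Evaluate the standard form: now -cos(2*t)/4 - 3*cos(u) + ∫(-5*t**3*log(t)/2) dt.
Step 5. Substitute back u = exp(t): now -cos(2*t)/4 - 3*cos(exp(t)) + ∫(-5*t**3*log(t)/2) dt.
Step 6. Integrate ∫(-5*t**3*log(t)/2) dt by parts with u = log(t), dv = (-5*t**3/2) dt, so v = -5*t**4/8 [assuming t > 0]: now -5*t**4*log(t)/8 - cos(2*t)/4 - 3*cos(exp(t)) + ∫(5*t**3/8) dt.
Step 7. Evaluate the standard form: now -5*t**4*log(t)/8 + 5*t**4/32 - cos(2*t)/4 - 3*cos(exp(t)).
Answer: -5*t**4*log(t)/8 + 5*t**4/32 - cos(2*t)/4 - 3*cos(exp(t)).


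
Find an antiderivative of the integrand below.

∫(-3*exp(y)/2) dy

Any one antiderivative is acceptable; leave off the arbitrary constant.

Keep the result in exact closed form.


Answer: -3*exp(y)/2.


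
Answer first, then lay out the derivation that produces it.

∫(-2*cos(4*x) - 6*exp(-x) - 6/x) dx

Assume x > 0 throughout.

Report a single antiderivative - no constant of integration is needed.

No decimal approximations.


The answer is -6*log(x) - sin(4*x)/2 + 6*exp(-x).
Step 1. Rewrite: now ∫(-6/x) dx + ∫(-6*exp(-x)) dx + ∫(-2*cos(4*x)) dx.
Step 2. Evaluate the standard form: now ∫(-6/x) dx + ∫(-2*cos(4*x)) dx + 6*exp(-x).
Step 3. Evaluate the standard form: now -sin(4*x)/2 + ∫(-6/x) dx + 6*exp(-x).
Step 4. Evaluate the standard form [assuming x > 0]: now -6*log(x) - sin(4*x)/2 + 6*exp(-x).
Answer: -6*log(x) - sin(4*x)/2 + 6*exp(-x).


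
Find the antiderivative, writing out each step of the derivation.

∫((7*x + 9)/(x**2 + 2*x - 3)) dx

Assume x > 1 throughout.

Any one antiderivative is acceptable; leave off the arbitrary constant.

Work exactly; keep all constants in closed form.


Step 1. Decompose ∫((7*x + 9)/(x**2 + 2*x - 3)) dx by partial fractions, (7*x + 9)/(x**2 + 2*x - 3) = 3/(x + 3) + 4/(x - 1): now ∫(4/(x - 1)) dx + ∫(3/(x + 3)) dx.
Step 2. Evaluate the standard form [assuming x > -3]: now 3*log(x + 3) + ∫(4/(x - 1)) dx.
Step 3. Evaluate the standard form [assuming x > 1]: now 4*log(x - 1) + 3*log(x + 3).
Answer: 4*log(x - 1) + 3*log(x + 3).


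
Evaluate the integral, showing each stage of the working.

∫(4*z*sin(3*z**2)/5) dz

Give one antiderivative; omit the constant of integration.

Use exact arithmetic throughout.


Step 1. Substitute u = z**2, turning ∫(4*z*sin(3*z**2)/5) dz into ∫(2*sin(3*u)/5) du: now ∫(2*sin(3*u)/5) du.
Step 2. Evaluate the standard form: now -2*cos(3*u)/15.
Step 3. Substitute back u = z**2: now -2*cos(3*z**2)/15.
Answer: -2*cos(3*z**2)/15.


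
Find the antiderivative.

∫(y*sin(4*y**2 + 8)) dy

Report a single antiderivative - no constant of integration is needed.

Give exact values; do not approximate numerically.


Answer: -cos(4*y**2 + 8)/8.


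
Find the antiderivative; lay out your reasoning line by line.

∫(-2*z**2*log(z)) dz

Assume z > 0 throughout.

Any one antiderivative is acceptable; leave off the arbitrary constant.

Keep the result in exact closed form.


Step 1. Integrate ∫(-2*z**2*log(z)) dz by parts with u = log(z), dv = (-2*z**2) dz, so v = -2*z**3/3 [assuming z > 0]: now -2*z**3*log(z)/3 + ∫(2*z**2/3) dz.
Step 2. Evaluate the standard form: now -2*z**3*log(z)/3 + 2*z**3/9.
Answer: -2*z**3*log(z)/3 + 2*z**3/9.


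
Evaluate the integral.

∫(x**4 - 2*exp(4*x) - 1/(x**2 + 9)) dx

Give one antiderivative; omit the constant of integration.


Answer: x**5/5 - exp(4*x)/2 - atan(x/3)/3.


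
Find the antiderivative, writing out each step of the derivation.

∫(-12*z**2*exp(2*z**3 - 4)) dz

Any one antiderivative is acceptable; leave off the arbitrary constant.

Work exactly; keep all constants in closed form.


Step 1. Substitute u = z**3 - 2, turning ∫(-12*z**2*exp(2*z**3 - 4)) dz into ∫(-4*exp(2*u)) du: now ∫(-4*exp(2*u)) du.
Step 2. Evaluate the standard form: now -2*exp(2*u).
Step 3. Substitute back u = z**3 - 2: now -2*exp(2*z**3 - 4).
Answer: -2*exp(2*z**3 - 4).


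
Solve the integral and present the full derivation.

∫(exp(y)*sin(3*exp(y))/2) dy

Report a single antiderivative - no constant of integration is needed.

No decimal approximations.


Step 1. Substitute u = exp(y), turning ∫(exp(y)*sin(3*exp(y))/2) dy into ∫(sin(3*u)/2) du: now ∫(sin(3*u)/2) du.
Step 2. Evaluate the standard form: now -cos(3*u)/6.
Step 3. Substitute back u = exp(y): now -cos(3*exp(y))/6.
Answer: -cos(3*exp(y))/6.


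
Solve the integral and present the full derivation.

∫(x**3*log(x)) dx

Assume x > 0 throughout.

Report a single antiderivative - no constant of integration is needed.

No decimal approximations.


Step 1. Integrate ∫(x**3*log(x)) dx by parts with u = log(x), dv = (x**3) dx, so v = x**4/4 [assuming x > 0]: now x**4*log(x)/4 + ∫(-x**3/4) dx.
Step 2. Evaluate the standard form: now x**4*log(x)/4 - x**4/16.
Answer: x**4*log(x)/4 - x**4/16.


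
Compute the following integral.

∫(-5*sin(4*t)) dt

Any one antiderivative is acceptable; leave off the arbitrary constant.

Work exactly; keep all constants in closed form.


Answer: 5*cos(4*t)/4.


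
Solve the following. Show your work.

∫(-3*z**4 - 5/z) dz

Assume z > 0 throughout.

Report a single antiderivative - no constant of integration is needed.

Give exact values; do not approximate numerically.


Step 1. Rewrite: now ∫(-5/z) dz + ∫(-3*z**4) dz.
Step 2. Evaluate the standard form [assuming z > 0]: now -5*log(z) + ∫(-3*z**4) dz.
Step 3. Evaluate the standard form: now -3*z**5/5 - 5*log(z).
Answer: -3*z**5/5 - 5*log(z).


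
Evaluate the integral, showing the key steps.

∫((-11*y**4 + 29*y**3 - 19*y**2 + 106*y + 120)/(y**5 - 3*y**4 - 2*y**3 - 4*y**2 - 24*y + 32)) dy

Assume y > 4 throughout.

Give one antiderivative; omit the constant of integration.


Step 1. Decompose ∫((-11*y**4 + 29*y**3 - 19*y**2 + 106*y + 120)/(y**5 - 3*y**4 - 2*y**3 - 4*y**2 - 24*y + 32)) dy by partial fractions, (-11*y**4 + 29*y**3 - 19*y**2 + 106*y + 120)/(y**5 - 3*y**4 - 2*y**3 - 4*y**2 - 24*y + 32) = 1/(y**2 + 4) - 4/(y + 2) - 5/(y - 1) - 2/(y - 4): now ∫(-2/(y - 4)) dy + ∫(-5/(y - 1)) dy + ∫(-4/(y + 2)) dy + ∫(1/(y**2 + 4)) dy.
Step 2. Evaluate the standard form [assuming y > 4]: now -2*log(y - 4) + ∫(-5/(y - 1)) dy + ∫(-4/(y + 2)) dy + ∫(1/(y**2 + 4)) dy.
Step 3. Evaluate the standard form [assuming y > -2]: now -2*log(y - 4) - 4*log(y + 2) + ∫(-5/(y - 1)) dy + ∫(1/(y**2 + 4)) dy.
Step 4. Evaluate the standard form [assuming y > 1]: now -2*log(y - 4) - 5*log(y - 1) - 4*log(y + 2) + ∫(1/(y**2 + 4)) dy.
Step 5. Evaluate the standard form: now -2*log(y - 4) - 5*log(y - 1) - 4*log(y + 2) + atan(y/2)/2.
Answer: -2*log(y - 4) - 5*log(y - 1) - 4*log(y + 2) + atan(y/2)/2.


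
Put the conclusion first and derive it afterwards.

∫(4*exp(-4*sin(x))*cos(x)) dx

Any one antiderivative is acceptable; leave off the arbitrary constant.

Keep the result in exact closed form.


The answer is -exp(-4*sin(x)).
Step 1. Substitute u = sin(x), turning ∫(4*exp(-4*sin(x))*cos(x)) dx into ∫(4*exp(-4*u)) du: now ∫(4*exp(-4*u)) du.
Step 2. Evaluate the standard form: now -exp(-4*u).
Step 3. Substitute back u = sin(x): now -exp(-4*sin(x)).
Answer: -exp(-4*sin(x)).


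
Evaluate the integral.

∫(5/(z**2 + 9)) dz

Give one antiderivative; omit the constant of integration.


Answer: 5*atan(z/3)/3.


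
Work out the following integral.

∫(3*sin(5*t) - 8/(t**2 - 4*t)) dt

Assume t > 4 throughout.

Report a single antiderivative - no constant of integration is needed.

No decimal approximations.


Answer: 2*log(t) - 2*log(t - 4) - 3*cos(5*t)/5.


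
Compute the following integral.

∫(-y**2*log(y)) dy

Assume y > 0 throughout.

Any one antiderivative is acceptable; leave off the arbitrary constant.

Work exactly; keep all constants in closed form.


Answer: -y**3*log(y)/3 + y**3/9.


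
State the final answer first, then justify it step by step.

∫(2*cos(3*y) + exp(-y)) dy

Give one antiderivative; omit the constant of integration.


The answer is 2*sin(3*y)/3 - exp(-y).
Step 1. Rewrite: now ∫(exp(-y)) dy + ∫(2*cos(3*y)) dy.
Step 2. Evaluate the standard form: now 2*sin(3*y)/3 + ∫(exp(-y)) dy.
Step 3. Evaluate the standard form: now 2*sin(3*y)/3 - exp(-y).
Answer: 2*sin(3*y)/3 - exp(-y).


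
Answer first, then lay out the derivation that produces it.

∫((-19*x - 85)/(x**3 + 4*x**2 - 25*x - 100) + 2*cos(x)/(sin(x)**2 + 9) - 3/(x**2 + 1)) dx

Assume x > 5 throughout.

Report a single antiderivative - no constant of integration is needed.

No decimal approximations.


The answer is -2*log(x - 5) + log(x + 4) + log(x + 5) - 3*atan(x) + 2*atan(sin(x)/3)/3.
Step 1. Rewrite: now ∫((-19*x - 85)/(x**3 + 4*x**2 - 25*x - 100)) dx + ∫(2*cos(x)/(sin(x)**2 + 9)) dx + ∫(-3/(x**2 + 1)) dx.
Step 2. Decompose ∫((-19*x - 85)/(x**3 + 4*x**2 - 25*x - 100)) dx by partial fractions, (-19*x - 85)/(x**3 + 4*x**2 - 25*x - 100) = 1/(x + 5) + 1/(x + 4) - 2/(x - 5): now ∫(2*cos(x)/(sin(x)**2 + 9)) dx + ∫(-2/(x - 5)) dx + ∫(1/(x + 4)) dx + ∫(1/(x + 5)) dx + ∫(-3/(x**2 + 1)) dx.
Step 3. Evaluate the standard form [assuming x > 5]: now -2*log(x - 5) + ∫(2*cos(x)/(sin(x)**2 + 9)) dx + ∫(1/(x + 4)) dx + ∫(1/(x + 5)) dx + ∫(-3/(x**2 + 1)) dx.
Step 4. Evaluate the standard form [assuming x > -4]: now -2*log(x - 5) + log(x + 4) + ∫(2*cos(x)/(sin(x)**2 + 9)) dx + ∫(1/(x + 5)) dx + ∫(-3/(x**2 + 1)) dx.
Step 5. Evaluate the standard form [assuming x > -5]: now -2*log(x - 5) + log(x + 4) + log(x + 5) + ∫(2*cos(x)/(sin(x)**2 + 9)) dx + ∫(-3/(x**2 + 1)) dx.
Step 6. Substitute u = sin(x), turning ∫(2*cos(x)/(sin(x)**2 + 9)) dx into ∫(2/(u**2 + 9)) du: now -2*log(x - 5) + log(x + 4) + log(x + 5) + ∫(2/(u**2 + 9)) du + ∫(-3/(x**2 + 1)) dx.
Step 7. Evaluate the standard form: now -2*log(x - 5) + log(x + 4) + log(x + 5) + 2*atan(u/3)/3 + ∫(-3/(x**2 + 1)) dx.
Step 8. Substitute back u = sin(x): now -2*log(x - 5) + log(x + 4) + log(x + 5) + 2*atan(sin(x)/3)/3 + ∫(-3/(x**2 + 1)) dx.
Step 9. Evaluate the standard form: now -2*log(x - 5) + log(x + 4) + log(x + 5) - 3*atan(x) + 2*atan(sin(x)/3)/3.
Answer: -2*log(x - 5) + log(x + 4) + log(x + 5) - 3*atan(x) + 2*atan(sin(x)/3)/3.


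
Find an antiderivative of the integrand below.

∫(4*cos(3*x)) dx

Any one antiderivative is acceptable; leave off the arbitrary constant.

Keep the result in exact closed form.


Answer: 4*sin(3*x)/3.


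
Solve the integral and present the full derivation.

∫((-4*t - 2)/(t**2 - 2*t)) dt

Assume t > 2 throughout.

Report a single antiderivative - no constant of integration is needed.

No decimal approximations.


Step 1. Decompose ∫((-4*t - 2)/(t**2 - 2*t)) dt by partial fractions, (-4*t - 2)/(t**2 - 2*t) = -5/(t - 2) + 1/t: now ∫(1/t) dt + ∫(-5/(t - 2)) dt.
Step 2. Evaluate the standard form [assuming t > 0]: now log(t) + ∫(-5/(t - 2)) dt.
Step 3. Evaluate the standard form [assuming t > 2]: now log(t) - 5*log(t - 2).
Answer: log(t) - 5*log(t - 2).


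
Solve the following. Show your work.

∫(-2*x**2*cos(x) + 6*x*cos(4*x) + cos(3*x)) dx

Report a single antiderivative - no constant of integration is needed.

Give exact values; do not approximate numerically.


Step 1. Rewrite: now ∫(6*x*cos(4*x)) dx + ∫(-2*x**2*cos(x)) dx + ∫(cos(3*x)) dx.
Step 2. Integrate ∫(6*x*cos(4*x)) dx by parts with u = x, dv = (6*cos(4*x)) dx, so v = 3*sin(4*x)/2: now 3*x*sin(4*x)/2 + ∫(-2*x**2*cos(x)) dx + ∫(-3*sin(4*x)/2) dx + ∫(cos(3*x)) dx.
Step 3. Evaluate the standard form: now 3*x*sin(4*x)/2 + 3*cos(4*x)/8 + ∫(-2*x**2*cos(x)) dx + ∫(cos(3*x)) dx.
Step 4. Evaluate the standard form: now 3*x*sin(4*x)/2 + sin(3*x)/3 + 3*cos(4*x)/8 + ∫(-2*x**2*cos(x)) dx.
Step 5. Integrate ∫(-2*x**2*cos(x)) dx by parts with u = x**2, dv = (-2*cos(x)) dx, so v = -2*sin(x): now -2*x**2*sin(x) + 3*x*sin(4*x)/2 + sin(3*x)/3 + 3*cos(4*x)/8 + ∫(4*x*sin(x)) dx.
Step 6. Integrate ∫(4*x*sin(x)) dx by parts with u = x, dv = (4*sin(x)) dx, so v = -4*cos(x): now -2*x**2*sin(x) + 3*x*sin(4*x)/2 - 4*x*cos(x) + sin(3*x)/3 + 3*cos(4*x)/8 + ∫(4*cos(x)) dx.
Step 7. Evaluate the standard form: now -2*x**2*sin(x) + 3*x*sin(4*x)/2 - 4*x*cos(x) + 4*sin(x) + sin(3*x)/3 + 3*cos(4*x)/8.
Answer: -2*x**2*sin(x) + 3*x*sin(4*x)/2 - 4*x*cos(x) + 4*sin(x) + sin(3*x)/3 + 3*cos(4*x)/8.


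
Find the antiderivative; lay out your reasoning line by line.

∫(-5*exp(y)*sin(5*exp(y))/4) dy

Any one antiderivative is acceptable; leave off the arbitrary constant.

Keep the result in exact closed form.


Step 1. Substitute u = exp(y), turning ∫(-5*exp(y)*sin(5*exp(y))/4) dy into ∫(-5*sin(5*u)/4) du: now ∫(-5*sin(5*u)/4) du.
Step 2. Evaluate the standard form: now cos(5*u)/4.
Step 3. Substitute back u = exp(y): now cos(5*exp(y))/4.
Answer: cos(5*exp(y))/4.


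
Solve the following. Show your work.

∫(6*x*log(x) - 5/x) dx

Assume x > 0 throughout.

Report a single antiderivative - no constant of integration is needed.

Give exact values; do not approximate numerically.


Step 1. Rewrite: now ∫(-5/x) dx + ∫(6*x*log(x)) dx.
Step 2. Integrate ∫(6*x*log(x)) dx by parts with u = log(x), dv = (6*x) dx, so v = 3*x**2 [assuming x > 0]: now 3*x**2*log(x) + ∫(-5/x) dx + ∫(-3*x) dx.
Step 3. Evaluate the standard form: now 3*x**2*log(x) - 3*x**2/2 + ∫(-5/x) dx.
Step 4. Evaluate the standard form [assuming x > 0]: now 3*x**2*log(x) - 3*x**2/2 - 5*log(x).
Answer: 3*x**2*log(x) - 3*x**2/2 - 5*log(x).


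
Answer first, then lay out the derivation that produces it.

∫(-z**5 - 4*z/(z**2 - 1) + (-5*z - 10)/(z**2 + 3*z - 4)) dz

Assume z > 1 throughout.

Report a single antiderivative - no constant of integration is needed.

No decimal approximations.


The answer is -z**6/6 - 5*log(z - 1) - 2*log(z + 1) - 2*log(z + 4).
Step 1. Rewrite: now ∫(-z**5) dz + ∫(-4*z/(z**2 - 1)) dz + ∫((-5*z - 10)/(z**2 + 3*z - 4)) dz.
Step 2. Decompose ∫((-5*z - 10)/(z**2 + 3*z - 4)) dz by partial fractions, (-5*z - 10)/(z**2 + 3*z - 4) = -2/(z + 4) - 3/(z - 1): now ∫(-z**5) dz + ∫(-4*z/(z**2 - 1)) dz + ∫(-3/(z - 1)) dz + ∫(-2/(z + 4)) dz.
Step 3. Evaluate the standard form [assuming z > 1]: now -3*log(z - 1) + ∫(-z**5) dz + ∫(-4*z/(z**2 - 1)) dz + ∫(-2/(z + 4)) dz.
Step 4. Evaluate the standard form [assuming z > -4]: now -3*log(z - 1) - 2*log(z + 4) + ∫(-z**5) dz + ∫(-4*z/(z**2 - 1)) dz.
Step 5. Decompose ∫(-4*z/(z**2 - 1)) dz by partial fractions, -4*z/(z**2 - 1) = -2/(z + 1) - 2/(z - 1): now -3*log(z - 1) - 2*log(z + 4) + ∫(-z**5) dz + ∫(-2/(z - 1)) dz + ∫(-2/(z + 1)) dz.
Step 6. Evaluate the standard form [assuming z > -1]: now -3*log(z - 1) - 2*log(z + 1) - 2*log(z + 4) + ∫(-z**5) dz + ∫(-2/(z - 1)) dz.
Step 7. Evaluate the standard form [assuming z > 1]: now -5*log(z - 1) - 2*log(z + 1) - 2*log(z + 4) + ∫(-z**5) dz.
Step 8. Evaluate the standard form: now -z**6/6 - 5*log(z - 1) - 2*log(z + 1) - 2*log(z + 4).
Answer: -z**6/6 - 5*log(z - 1) - 2*log(z + 1) - 2*log(z + 4).


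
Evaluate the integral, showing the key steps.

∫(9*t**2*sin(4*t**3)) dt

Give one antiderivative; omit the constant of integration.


Step 1. Substitute u = t**3, turning ∫(9*t**2*sin(4*t**3)) dt into ∫(3*sin(4*u)) du: now ∫(3*sin(4*u)) du.
Step 2. Evaluate the standard form: now -3*cos(4*u)/4.
Step 3. Substitute back u = t**3: now -3*cos(4*t**3)/4.
Answer: -3*cos(4*t**3)/4.


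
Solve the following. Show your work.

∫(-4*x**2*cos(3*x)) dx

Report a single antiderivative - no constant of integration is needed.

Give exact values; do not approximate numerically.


Step 1. Integrate ∫(-4*x**2*cos(3*x)) dx by parts with u = x**2, dv = (-4*cos(3*x)) dx, so v = -4*sin(3*x)/3: now -4*x**2*sin(3*x)/3 + ∫(8*x*sin(3*x)/3) dx.
Step 2. Integrate ∫(8*x*sin(3*x)/3) dx by parts with u = x, dv = (8*sin(3*x)/3) dx, so v = -8*cos(3*x)/9: now -4*x**2*sin(3*x)/3 - 8*x*cos(3*x)/9 + ∫(8*cos(3*x)/9) dx.
Step 3. Evaluate the standard form: now -4*x**2*sin(3*x)/3 - 8*x*cos(3*x)/9 + 8*sin(3*x)/27.
Answer: -4*x**2*sin(3*x)/3 - 8*x*cos(3*x)/9 + 8*sin(3*x)/27.


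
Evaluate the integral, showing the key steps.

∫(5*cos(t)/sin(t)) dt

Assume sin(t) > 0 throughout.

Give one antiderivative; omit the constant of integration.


Step 1. Substitute u = sin(t), turning ∫(5*cos(t)/sin(t)) dt into ∫(5/u) du: now ∫(5/u) du.
Step 2. Evaluate the standard form [assuming u > 0]: now 5*log(u).
Step 3. Substitute back u = sin(t): now 5*log(sin(t)).
Answer: 5*log(sin(t)).


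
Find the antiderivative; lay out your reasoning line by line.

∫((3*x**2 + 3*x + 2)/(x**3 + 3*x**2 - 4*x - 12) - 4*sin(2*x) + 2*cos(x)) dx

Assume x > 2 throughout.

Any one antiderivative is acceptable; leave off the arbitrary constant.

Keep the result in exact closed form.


Step 1. Rewrite: now ∫((3*x**2 + 3*x + 2)/(x**3 + 3*x**2 - 4*x - 12)) dx + ∫(-4*sin(2*x)) dx + ∫(2*cos(x)) dx.
Step 2. Evaluate the standard form: now 2*sin(x) + ∫((3*x**2 + 3*x + 2)/(x**3 + 3*x**2 - 4*x - 12)) dx + ∫(-4*sin(2*x)) dx.
Step 3. Decompose ∫((3*x**2 + 3*x + 2)/(x**3 + 3*x**2 - 4*x - 12)) dx by partial fractions, (3*x**2 + 3*x + 2)/(x**3 + 3*x**2 - 4*x - 12) = 4/(x + 3) - 2/(x + 2) + 1/(x - 2): now 2*sin(x) + ∫(1/(x - 2)) dx + ∫(-2/(x + 2)) dx + ∫(4/(x + 3)) dx + ∫(-4*sin(2*x)) dx.
Step 4. Evaluate the standard form [assuming x > -2]: now -2*log(x + 2) + 2*sin(x) + ∫(1/(x - 2)) dx + ∫(4/(x + 3)) dx + ∫(-4*sin(2*x)) dx.
Step 5. Evaluate the standard form [assuming x > 2]: now log(x - 2) - 2*log(x + 2) + 2*sin(x) + ∫(4/(x + 3)) dx + ∫(-4*sin(2*x)) dx.
Step 6. Evaluate the standard form [assuming x > -3]: now log(x - 2) - 2*log(x + 2) + 4*log(x + 3) + 2*sin(x) + ∫(-4*sin(2*x)) dx.
Step 7. Evaluate the standard form: now log(x - 2) - 2*log(x + 2) + 4*log(x + 3) + 2*sin(x) + 2*cos(2*x).
Answer: log(x - 2) - 2*log(x + 2) + 4*log(x + 3) + 2*sin(x) + 2*cos(2*x).


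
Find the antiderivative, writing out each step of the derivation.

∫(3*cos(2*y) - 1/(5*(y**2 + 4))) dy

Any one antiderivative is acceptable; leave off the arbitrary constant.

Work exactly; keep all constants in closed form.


Step 1. Rewrite: now ∫(-1/(5*(y**2 + 4))) dy + ∫(3*cos(2*y)) dy.
Step 2. Evaluate the standard form: now 3*sin(2*y)/2 + ∫(-1/(5*(y**2 + 4))) dy.
Step 3. Evaluate the standard form: now 3*sin(2*y)/2 - atan(y/2)/10.
Answer: 3*sin(2*y)/2 - atan(y/2)/10.


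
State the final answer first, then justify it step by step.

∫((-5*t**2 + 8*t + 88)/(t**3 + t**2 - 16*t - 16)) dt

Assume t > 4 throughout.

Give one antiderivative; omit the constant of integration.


The answer is log(t - 4) - 5*log(t + 1) - log(t + 4).
Step 1. Decompose ∫((-5*t**2 + 8*t + 88)/(t**3 + t**2 - 16*t - 16)) dt by partial fractions, (-5*t**2 + 8*t + 88)/(t**3 + t**2 - 16*t - 16) = -1/(t + 4) - 5/(t + 1) + 1/(t - 4): now ∫(1/(t - 4)) dt + ∫(-5/(t + 1)) dt + ∫(-1/(t + 4)) dt.
Step 2. Evaluate the standard form [assuming t > 4]: now log(t - 4) + ∫(-5/(t + 1)) dt + ∫(-1/(t + 4)) dt.
Step 3. Evaluate the standard form [assuming t > -4]: now log(t - 4) - log(t + 4) + ∫(-5/(t + 1)) dt.
Step 4. Evaluate the standard form [assuming t > -1]: now log(t - 4) - 5*log(t + 1) - log(t + 4).
Answer: log(t - 4) - 5*log(t + 1) - log(t + 4).


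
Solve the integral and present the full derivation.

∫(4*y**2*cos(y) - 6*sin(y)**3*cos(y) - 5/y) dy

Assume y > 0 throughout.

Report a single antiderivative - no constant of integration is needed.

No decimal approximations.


Step 1. Rewrite: now ∫(-5/y) dy + ∫(4*y**2*cos(y)) dy + ∫(-6*sin(y)**3*cos(y)) dy.
Step 2. Evaluate the standard form [assuming y > 0]: now -5*log(y) + ∫(4*y**2*cos(y)) dy + ∫(-6*sin(y)**3*cos(y)) dy.
Step 3. Integrate ∫(4*y**2*cos(y)) dy by parts with u = y**2, dv = (4*cos(y)) dy, so v = 4*sin(y): now 4*y**2*sin(y) - 5*log(y) + ∫(-8*y*sin(y)) dy + ∫(-6*sin(y)**3*cos(y)) dy.
Step 4. Integrate ∫(-8*y*sin(y)) dy by parts with u = y, dv = (-8*sin(y)) dy, so v = 8*cos(y): now 4*y**2*sin(y) + 8*y*cos(y) - 5*log(y) + ∫(-6*sin(y)**3*cos(y)) dy + ∫(-8*cos(y)) dy.
Step 5. Evaluate the standard form: now 4*y**2*sin(y) + 8*y*cos(y) - 5*log(y) - 8*sin(y) + ∫(-6*sin(y)**3*cos(y)) dy.
Step 6. Substitute u = sin(y), turning ∫(-6*sin(y)**3*cos(y)) dy into ∫(-6*u**3) du: now 4*y**2*sin(y) + 8*y*cos(y) - 5*log(y) - 8*sin(y) + ∫(-6*u**3) du.
Step 7. Evaluate the standard form: now -3*u**4/2 + 4*y**2*sin(y) + 8*y*cos(y) - 5*log(y) - 8*sin(y).
Step 8. Substitute back u = sin(y): now 4*y**2*sin(y) + 8*y*cos(y) - 5*log(y) - 3*sin(y)**4/2 - 8*sin(y).
Answer: 4*y**2*sin(y) + 8*y*cos(y) - 5*log(y) - 3*sin(y)**4/2 - 8*sin(y).
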